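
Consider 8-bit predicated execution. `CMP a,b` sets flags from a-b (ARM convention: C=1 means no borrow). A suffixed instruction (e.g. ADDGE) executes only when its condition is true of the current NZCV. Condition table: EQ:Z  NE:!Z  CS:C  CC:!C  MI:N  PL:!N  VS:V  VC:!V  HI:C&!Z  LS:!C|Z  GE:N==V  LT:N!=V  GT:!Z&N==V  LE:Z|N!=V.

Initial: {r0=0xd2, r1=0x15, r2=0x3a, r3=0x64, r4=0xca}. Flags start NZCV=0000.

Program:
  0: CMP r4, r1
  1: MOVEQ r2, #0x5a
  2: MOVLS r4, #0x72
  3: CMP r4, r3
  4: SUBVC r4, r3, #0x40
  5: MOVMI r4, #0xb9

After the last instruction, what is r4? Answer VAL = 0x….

0: ✓ CMP  NZCV=1010
1: · MOVEQ
2: · MOVLS
3: ✓ CMP  NZCV=0011
4: · SUBVC
5: · MOVMI

VAL = 0xca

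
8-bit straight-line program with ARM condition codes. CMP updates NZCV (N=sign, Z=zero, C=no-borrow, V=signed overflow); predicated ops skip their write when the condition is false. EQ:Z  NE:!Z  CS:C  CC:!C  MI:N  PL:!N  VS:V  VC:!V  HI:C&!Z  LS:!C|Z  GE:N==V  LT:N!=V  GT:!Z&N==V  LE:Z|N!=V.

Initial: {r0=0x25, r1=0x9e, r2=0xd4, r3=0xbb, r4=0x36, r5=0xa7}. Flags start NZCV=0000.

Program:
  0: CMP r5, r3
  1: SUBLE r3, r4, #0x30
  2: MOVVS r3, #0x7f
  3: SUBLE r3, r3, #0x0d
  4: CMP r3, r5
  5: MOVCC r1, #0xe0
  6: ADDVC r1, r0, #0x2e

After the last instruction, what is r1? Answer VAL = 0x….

VAL = 0x53

0: ✓ CMP  NZCV=1000
1: ✓ SUBLE  r3←0x06
2: · MOVVS
3: ✓ SUBLE  r3←0xf9
4: ✓ CMP  NZCV=0010
5: · MOVCC
6: ✓ ADDVC  r1←0x53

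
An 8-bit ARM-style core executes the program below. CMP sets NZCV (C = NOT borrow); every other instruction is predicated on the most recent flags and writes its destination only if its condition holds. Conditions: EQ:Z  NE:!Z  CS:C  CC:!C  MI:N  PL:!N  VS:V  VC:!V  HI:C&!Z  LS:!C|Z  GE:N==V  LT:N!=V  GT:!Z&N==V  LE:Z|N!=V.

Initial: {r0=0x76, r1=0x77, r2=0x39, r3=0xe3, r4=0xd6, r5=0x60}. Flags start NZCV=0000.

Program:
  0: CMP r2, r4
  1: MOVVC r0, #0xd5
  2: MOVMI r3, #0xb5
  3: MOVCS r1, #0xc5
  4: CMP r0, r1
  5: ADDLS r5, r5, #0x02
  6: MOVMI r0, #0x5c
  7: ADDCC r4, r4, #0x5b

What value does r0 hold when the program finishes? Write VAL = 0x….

VAL = 0xd5

0: ✓ CMP  NZCV=0000
1: ✓ MOVVC  r0←0xd5
2: · MOVMI
3: · MOVCS
4: ✓ CMP  NZCV=0011
5: · ADDLS
6: · MOVMI
7: · ADDCC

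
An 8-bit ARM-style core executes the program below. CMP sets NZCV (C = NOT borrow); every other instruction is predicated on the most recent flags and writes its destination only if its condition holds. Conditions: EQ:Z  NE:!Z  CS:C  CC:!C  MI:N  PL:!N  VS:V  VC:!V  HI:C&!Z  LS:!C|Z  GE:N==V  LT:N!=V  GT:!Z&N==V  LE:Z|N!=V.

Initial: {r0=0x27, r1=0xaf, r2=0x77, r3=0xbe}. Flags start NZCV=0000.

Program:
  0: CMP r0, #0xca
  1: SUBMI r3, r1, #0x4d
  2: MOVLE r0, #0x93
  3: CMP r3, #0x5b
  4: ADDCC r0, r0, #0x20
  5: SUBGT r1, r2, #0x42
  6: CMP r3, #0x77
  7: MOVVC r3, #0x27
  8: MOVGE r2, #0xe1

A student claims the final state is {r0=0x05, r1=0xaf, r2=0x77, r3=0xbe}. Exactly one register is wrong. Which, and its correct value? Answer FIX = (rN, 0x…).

0: ✓ CMP  NZCV=0000
1: · SUBMI
2: · MOVLE
3: ✓ CMP  NZCV=0011
4: · ADDCC
5: · SUBGT
6: ✓ CMP  NZCV=0011
7: · MOVVC
8: · MOVGE

FIX = (r0, 0x27)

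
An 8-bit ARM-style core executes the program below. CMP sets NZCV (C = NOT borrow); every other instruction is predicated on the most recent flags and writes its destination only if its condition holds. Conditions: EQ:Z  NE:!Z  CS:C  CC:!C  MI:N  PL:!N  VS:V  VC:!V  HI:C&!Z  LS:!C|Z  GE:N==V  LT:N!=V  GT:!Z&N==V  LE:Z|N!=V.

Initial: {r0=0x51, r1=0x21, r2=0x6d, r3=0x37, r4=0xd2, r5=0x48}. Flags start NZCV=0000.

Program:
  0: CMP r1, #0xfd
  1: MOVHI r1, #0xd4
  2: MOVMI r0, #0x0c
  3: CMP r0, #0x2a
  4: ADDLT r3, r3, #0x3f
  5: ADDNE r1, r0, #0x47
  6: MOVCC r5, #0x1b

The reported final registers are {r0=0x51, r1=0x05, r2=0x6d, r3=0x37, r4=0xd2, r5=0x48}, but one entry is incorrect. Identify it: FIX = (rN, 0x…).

0: ✓ CMP  NZCV=0000
1: · MOVHI
2: · MOVMI
3: ✓ CMP  NZCV=0010
4: · ADDLT
5: ✓ ADDNE  r1←0x98
6: · MOVCC

FIX = (r1, 0x98)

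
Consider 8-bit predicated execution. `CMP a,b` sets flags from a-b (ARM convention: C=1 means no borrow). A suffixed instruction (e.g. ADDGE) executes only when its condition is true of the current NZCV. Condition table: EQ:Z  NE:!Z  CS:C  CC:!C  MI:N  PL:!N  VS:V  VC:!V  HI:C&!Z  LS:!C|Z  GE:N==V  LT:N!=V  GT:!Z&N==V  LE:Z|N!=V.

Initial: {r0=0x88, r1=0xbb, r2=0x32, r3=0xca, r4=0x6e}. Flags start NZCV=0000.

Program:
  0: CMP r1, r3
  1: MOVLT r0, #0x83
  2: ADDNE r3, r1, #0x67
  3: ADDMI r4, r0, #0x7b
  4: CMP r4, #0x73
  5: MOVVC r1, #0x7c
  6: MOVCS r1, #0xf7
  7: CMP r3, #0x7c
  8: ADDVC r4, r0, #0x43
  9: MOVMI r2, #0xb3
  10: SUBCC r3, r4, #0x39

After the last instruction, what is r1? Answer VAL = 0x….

VAL = 0xf7

[0] flags=1000 → (cmp)
[1] flags=1000 LT?T → r0=0x83
[2] flags=1000 NE?T → r3=0x22
[3] flags=1000 MI?T → r4=0xfe
[4] flags=1010 → (cmp)
[5] flags=1010 VC?T → r1=0x7c
[6] flags=1010 CS?T → r1=0xf7
[7] flags=1000 → (cmp)
[8] flags=1000 VC?T → r4=0xc6
[9] flags=1000 MI?T → r2=0xb3
[10] flags=1000 CC?T → r3=0x8d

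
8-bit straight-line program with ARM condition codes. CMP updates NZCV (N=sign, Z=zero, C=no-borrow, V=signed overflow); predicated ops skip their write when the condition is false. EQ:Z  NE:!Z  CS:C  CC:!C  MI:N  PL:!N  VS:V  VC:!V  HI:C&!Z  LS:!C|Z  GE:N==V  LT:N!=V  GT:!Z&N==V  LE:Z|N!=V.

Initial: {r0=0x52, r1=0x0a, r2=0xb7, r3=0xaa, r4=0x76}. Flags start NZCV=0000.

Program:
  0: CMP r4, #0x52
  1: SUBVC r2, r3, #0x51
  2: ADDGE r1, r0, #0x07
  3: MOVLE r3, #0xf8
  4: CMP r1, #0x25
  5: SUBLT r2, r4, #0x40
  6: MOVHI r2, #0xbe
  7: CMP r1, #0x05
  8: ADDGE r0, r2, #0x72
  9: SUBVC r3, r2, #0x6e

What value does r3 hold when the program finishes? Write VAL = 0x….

VAL = 0x50

0: ✓ CMP  NZCV=0010
1: ✓ SUBVC  r2←0x59
2: ✓ ADDGE  r1←0x59
3: · MOVLE
4: ✓ CMP  NZCV=0010
5: · SUBLT
6: ✓ MOVHI  r2←0xbe
7: ✓ CMP  NZCV=0010
8: ✓ ADDGE  r0←0x30
9: ✓ SUBVC  r3←0x50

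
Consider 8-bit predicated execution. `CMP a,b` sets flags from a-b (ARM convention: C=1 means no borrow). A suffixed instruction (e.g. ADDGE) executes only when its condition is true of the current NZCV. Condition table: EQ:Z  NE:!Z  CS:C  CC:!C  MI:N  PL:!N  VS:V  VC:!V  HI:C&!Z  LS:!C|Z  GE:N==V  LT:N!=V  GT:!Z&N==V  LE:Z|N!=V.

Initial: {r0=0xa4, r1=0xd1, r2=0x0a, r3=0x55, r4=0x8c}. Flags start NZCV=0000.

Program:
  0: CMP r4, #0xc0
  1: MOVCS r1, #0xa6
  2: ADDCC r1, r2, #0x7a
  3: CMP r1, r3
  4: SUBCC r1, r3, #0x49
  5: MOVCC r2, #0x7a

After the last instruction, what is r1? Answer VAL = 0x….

VAL = 0x84

[0] flags=1000 → (cmp)
[1] flags=1000 CS?F → skip
[2] flags=1000 CC?T → r1=0x84
[3] flags=0011 → (cmp)
[4] flags=0011 CC?F → skip
[5] flags=0011 CC?F → skip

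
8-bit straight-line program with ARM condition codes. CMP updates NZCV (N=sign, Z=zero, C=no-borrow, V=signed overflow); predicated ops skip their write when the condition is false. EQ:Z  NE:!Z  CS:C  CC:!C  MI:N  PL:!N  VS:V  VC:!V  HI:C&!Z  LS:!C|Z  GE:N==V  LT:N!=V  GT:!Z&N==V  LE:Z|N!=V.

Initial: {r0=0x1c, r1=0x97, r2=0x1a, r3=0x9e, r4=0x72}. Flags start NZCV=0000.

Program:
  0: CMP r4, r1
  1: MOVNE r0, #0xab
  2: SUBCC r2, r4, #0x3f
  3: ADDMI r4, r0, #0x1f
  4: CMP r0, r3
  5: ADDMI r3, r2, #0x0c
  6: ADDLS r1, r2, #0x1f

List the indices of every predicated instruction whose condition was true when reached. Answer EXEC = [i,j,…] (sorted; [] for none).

0: ✓ CMP  NZCV=1001
1: ✓ MOVNE  r0←0xab
2: ✓ SUBCC  r2←0x33
3: ✓ ADDMI  r4←0xca
4: ✓ CMP  NZCV=0010
5: · ADDMI
6: · ADDLS

EXEC = [1,2,3]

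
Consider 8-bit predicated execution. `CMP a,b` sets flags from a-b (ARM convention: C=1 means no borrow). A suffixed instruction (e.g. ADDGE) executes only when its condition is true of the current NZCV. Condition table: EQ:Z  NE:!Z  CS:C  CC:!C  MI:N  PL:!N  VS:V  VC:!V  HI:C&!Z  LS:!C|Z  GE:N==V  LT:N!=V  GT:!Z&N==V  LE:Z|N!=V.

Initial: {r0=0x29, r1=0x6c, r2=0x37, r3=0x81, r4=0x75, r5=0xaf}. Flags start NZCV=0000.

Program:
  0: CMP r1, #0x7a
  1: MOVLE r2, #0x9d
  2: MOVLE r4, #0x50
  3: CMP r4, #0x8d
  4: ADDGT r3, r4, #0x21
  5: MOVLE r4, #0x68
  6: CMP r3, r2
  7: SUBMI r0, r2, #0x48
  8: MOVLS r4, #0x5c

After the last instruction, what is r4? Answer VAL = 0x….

VAL = 0x5c

[0] flags=1000 → (cmp)
[1] flags=1000 LE?T → r2=0x9d
[2] flags=1000 LE?T → r4=0x50
[3] flags=1001 → (cmp)
[4] flags=1001 GT?T → r3=0x71
[5] flags=1001 LE?F → skip
[6] flags=1001 → (cmp)
[7] flags=1001 MI?T → r0=0x55
[8] flags=1001 LS?T → r4=0x5c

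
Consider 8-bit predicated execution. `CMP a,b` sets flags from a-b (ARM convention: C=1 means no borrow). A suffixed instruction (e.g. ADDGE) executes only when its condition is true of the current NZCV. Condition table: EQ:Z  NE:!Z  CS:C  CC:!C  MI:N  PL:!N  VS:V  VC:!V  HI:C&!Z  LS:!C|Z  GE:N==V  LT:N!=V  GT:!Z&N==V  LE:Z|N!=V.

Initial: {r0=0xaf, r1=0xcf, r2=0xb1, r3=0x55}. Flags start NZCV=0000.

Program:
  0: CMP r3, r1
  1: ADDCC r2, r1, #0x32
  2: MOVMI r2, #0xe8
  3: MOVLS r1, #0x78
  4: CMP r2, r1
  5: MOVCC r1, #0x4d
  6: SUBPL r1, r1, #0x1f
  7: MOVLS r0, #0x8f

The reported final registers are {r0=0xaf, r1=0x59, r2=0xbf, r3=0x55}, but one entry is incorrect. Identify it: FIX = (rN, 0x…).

[0] flags=1001 → (cmp)
[1] flags=1001 CC?T → r2=0x01
[2] flags=1001 MI?T → r2=0xe8
[3] flags=1001 LS?T → r1=0x78
[4] flags=0011 → (cmp)
[5] flags=0011 CC?F → skip
[6] flags=0011 PL?T → r1=0x59
[7] flags=0011 LS?F → skip

FIX = (r2, 0xe8)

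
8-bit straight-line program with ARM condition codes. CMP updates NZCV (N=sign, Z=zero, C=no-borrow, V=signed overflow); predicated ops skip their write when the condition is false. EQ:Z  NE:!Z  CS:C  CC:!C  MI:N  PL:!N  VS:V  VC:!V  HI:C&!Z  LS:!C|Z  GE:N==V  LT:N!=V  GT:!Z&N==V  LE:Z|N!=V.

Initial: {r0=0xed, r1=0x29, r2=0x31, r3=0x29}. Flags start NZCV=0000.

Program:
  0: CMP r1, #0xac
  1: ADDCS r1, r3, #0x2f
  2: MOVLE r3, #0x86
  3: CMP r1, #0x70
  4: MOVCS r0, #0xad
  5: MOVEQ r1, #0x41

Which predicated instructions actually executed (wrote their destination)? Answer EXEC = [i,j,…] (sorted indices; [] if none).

[0] flags=0000 → (cmp)
[1] flags=0000 CS?F → skip
[2] flags=0000 LE?F → skip
[3] flags=1000 → (cmp)
[4] flags=1000 CS?F → skip
[5] flags=1000 EQ?F → skip

EXEC = []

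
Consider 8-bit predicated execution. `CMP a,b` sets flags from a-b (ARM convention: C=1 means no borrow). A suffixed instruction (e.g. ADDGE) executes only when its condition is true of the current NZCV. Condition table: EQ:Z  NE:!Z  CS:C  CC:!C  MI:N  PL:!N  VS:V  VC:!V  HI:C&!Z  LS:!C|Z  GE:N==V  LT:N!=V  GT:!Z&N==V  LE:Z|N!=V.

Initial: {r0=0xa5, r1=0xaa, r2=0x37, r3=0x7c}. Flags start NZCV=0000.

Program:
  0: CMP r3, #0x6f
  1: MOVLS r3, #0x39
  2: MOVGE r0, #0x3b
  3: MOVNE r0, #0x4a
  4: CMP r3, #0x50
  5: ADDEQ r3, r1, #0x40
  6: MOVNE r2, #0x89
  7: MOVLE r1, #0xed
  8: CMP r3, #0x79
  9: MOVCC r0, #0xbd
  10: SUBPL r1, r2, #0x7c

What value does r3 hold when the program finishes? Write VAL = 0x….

[0] flags=0010 → (cmp)
[1] flags=0010 LS?F → skip
[2] flags=0010 GE?T → r0=0x3b
[3] flags=0010 NE?T → r0=0x4a
[4] flags=0010 → (cmp)
[5] flags=0010 EQ?F → skip
[6] flags=0010 NE?T → r2=0x89
[7] flags=0010 LE?F → skip
[8] flags=0010 → (cmp)
[9] flags=0010 CC?F → skip
[10] flags=0010 PL?T → r1=0x0d

VAL = 0x7c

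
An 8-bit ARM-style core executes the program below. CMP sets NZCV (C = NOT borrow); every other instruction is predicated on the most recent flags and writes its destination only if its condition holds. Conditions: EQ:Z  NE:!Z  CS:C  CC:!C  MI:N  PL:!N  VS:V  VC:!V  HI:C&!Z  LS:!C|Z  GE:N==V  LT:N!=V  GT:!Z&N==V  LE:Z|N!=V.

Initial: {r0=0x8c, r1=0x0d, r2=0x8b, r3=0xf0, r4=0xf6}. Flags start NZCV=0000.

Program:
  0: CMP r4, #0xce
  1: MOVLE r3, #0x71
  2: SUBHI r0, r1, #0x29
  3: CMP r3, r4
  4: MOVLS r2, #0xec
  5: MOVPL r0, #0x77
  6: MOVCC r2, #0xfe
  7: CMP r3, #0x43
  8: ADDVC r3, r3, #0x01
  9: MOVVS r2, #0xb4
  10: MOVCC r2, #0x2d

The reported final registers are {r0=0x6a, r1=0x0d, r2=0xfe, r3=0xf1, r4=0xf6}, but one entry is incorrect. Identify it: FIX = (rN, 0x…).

FIX = (r0, 0xe4)

0: ✓ CMP  NZCV=0010
1: · MOVLE
2: ✓ SUBHI  r0←0xe4
3: ✓ CMP  NZCV=1000
4: ✓ MOVLS  r2←0xec
5: · MOVPL
6: ✓ MOVCC  r2←0xfe
7: ✓ CMP  NZCV=1010
8: ✓ ADDVC  r3←0xf1
9: · MOVVS
10: · MOVCC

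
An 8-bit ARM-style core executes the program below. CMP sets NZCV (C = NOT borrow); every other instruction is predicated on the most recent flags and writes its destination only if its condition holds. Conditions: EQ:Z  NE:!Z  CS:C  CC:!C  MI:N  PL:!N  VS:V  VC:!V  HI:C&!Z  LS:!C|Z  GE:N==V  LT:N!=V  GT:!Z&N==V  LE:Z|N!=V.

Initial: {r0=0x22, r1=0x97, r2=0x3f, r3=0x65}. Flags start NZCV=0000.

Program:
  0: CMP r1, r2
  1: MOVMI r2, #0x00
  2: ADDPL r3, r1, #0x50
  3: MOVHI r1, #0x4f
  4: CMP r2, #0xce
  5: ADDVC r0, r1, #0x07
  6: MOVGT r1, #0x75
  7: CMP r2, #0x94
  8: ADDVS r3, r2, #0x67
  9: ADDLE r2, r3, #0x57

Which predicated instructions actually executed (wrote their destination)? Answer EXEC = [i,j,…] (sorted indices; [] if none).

0: ✓ CMP  NZCV=0011
1: · MOVMI
2: ✓ ADDPL  r3←0xe7
3: ✓ MOVHI  r1←0x4f
4: ✓ CMP  NZCV=0000
5: ✓ ADDVC  r0←0x56
6: ✓ MOVGT  r1←0x75
7: ✓ CMP  NZCV=1001
8: ✓ ADDVS  r3←0xa6
9: · ADDLE

EXEC = [2,3,5,6,8]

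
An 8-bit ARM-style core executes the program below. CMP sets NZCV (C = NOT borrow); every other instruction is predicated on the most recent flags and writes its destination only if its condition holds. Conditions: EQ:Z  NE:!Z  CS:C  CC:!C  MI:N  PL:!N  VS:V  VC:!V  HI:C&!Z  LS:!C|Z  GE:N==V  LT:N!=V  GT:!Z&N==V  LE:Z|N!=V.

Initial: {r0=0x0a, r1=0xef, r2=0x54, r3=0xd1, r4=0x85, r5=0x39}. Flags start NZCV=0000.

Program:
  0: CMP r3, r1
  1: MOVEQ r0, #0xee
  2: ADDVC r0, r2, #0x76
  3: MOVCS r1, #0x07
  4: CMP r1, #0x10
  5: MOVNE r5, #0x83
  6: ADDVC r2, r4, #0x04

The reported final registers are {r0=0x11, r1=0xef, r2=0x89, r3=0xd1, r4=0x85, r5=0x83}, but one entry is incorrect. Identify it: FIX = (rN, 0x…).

FIX = (r0, 0xca)

0: ✓ CMP  NZCV=1000
1: · MOVEQ
2: ✓ ADDVC  r0←0xca
3: · MOVCS
4: ✓ CMP  NZCV=1010
5: ✓ MOVNE  r5←0x83
6: ✓ ADDVC  r2←0x89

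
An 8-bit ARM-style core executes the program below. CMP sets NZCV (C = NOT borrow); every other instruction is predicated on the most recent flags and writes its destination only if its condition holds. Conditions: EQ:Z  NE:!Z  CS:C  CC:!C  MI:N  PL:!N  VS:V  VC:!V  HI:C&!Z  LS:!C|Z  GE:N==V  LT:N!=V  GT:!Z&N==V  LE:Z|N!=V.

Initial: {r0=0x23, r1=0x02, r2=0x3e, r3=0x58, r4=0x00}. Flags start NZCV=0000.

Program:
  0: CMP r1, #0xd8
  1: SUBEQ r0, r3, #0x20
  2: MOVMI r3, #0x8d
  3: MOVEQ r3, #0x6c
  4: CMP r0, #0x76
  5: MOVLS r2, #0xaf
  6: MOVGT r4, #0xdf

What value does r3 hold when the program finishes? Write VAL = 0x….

VAL = 0x58

0: ✓ CMP  NZCV=0000
1: · SUBEQ
2: · MOVMI
3: · MOVEQ
4: ✓ CMP  NZCV=1000
5: ✓ MOVLS  r2←0xaf
6: · MOVGT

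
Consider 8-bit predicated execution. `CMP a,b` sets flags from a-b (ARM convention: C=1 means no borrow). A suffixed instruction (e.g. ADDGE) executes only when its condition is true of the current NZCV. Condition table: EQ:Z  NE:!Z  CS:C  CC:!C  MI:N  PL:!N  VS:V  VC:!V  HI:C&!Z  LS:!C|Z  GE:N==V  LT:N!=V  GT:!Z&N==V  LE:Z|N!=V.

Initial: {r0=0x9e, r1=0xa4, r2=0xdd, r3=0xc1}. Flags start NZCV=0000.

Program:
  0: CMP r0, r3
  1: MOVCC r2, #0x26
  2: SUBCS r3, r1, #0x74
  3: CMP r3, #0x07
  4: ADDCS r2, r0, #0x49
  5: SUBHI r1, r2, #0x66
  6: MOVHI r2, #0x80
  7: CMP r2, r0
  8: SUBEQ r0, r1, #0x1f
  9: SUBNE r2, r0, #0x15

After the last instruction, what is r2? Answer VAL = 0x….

VAL = 0x89

[0] flags=1000 → (cmp)
[1] flags=1000 CC?T → r2=0x26
[2] flags=1000 CS?F → skip
[3] flags=1010 → (cmp)
[4] flags=1010 CS?T → r2=0xe7
[5] flags=1010 HI?T → r1=0x81
[6] flags=1010 HI?T → r2=0x80
[7] flags=1000 → (cmp)
[8] flags=1000 EQ?F → skip
[9] flags=1000 NE?T → r2=0x89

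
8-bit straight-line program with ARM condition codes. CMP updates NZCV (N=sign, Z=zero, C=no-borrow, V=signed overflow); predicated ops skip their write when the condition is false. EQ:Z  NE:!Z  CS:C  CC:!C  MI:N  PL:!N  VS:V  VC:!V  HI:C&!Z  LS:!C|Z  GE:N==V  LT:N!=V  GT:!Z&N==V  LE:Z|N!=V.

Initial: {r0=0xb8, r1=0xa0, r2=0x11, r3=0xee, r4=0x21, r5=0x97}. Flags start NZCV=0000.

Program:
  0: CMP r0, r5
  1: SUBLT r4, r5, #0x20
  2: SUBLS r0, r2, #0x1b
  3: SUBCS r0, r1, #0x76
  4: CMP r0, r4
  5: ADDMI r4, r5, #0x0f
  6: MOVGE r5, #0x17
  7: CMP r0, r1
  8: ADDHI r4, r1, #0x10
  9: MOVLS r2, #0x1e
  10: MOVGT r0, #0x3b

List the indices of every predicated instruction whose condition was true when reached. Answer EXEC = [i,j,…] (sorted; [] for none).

0: ✓ CMP  NZCV=0010
1: · SUBLT
2: · SUBLS
3: ✓ SUBCS  r0←0x2a
4: ✓ CMP  NZCV=0010
5: · ADDMI
6: ✓ MOVGE  r5←0x17
7: ✓ CMP  NZCV=1001
8: · ADDHI
9: ✓ MOVLS  r2←0x1e
10: ✓ MOVGT  r0←0x3b

EXEC = [3,6,9,10]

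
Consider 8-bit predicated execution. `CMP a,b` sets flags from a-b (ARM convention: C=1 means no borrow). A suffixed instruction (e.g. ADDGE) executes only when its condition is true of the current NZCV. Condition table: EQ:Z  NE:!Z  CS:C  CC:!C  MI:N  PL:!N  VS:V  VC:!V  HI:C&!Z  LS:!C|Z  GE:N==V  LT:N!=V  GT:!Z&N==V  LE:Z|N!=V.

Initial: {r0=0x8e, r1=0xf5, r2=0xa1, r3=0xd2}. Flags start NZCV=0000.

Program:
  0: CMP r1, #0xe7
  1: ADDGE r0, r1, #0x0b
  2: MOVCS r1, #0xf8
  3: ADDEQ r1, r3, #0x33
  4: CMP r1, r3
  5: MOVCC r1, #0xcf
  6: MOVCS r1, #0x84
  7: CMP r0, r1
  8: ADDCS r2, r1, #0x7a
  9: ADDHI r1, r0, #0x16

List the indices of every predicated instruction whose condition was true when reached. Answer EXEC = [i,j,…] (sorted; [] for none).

[0] flags=0010 → (cmp)
[1] flags=0010 GE?T → r0=0x00
[2] flags=0010 CS?T → r1=0xf8
[3] flags=0010 EQ?F → skip
[4] flags=0010 → (cmp)
[5] flags=0010 CC?F → skip
[6] flags=0010 CS?T → r1=0x84
[7] flags=0000 → (cmp)
[8] flags=0000 CS?F → skip
[9] flags=0000 HI?F → skip

EXEC = [1,2,6]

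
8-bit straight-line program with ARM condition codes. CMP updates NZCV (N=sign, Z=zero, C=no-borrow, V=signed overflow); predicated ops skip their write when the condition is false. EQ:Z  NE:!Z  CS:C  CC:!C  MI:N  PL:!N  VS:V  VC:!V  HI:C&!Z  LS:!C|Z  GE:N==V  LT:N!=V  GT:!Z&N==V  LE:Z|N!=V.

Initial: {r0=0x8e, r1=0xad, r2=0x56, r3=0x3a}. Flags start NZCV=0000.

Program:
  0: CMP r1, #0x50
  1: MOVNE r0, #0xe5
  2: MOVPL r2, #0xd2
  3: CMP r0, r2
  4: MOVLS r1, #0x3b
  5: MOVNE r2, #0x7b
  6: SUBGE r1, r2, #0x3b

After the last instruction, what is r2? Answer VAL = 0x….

0: ✓ CMP  NZCV=0011
1: ✓ MOVNE  r0←0xe5
2: ✓ MOVPL  r2←0xd2
3: ✓ CMP  NZCV=0010
4: · MOVLS
5: ✓ MOVNE  r2←0x7b
6: ✓ SUBGE  r1←0x40

VAL = 0x7b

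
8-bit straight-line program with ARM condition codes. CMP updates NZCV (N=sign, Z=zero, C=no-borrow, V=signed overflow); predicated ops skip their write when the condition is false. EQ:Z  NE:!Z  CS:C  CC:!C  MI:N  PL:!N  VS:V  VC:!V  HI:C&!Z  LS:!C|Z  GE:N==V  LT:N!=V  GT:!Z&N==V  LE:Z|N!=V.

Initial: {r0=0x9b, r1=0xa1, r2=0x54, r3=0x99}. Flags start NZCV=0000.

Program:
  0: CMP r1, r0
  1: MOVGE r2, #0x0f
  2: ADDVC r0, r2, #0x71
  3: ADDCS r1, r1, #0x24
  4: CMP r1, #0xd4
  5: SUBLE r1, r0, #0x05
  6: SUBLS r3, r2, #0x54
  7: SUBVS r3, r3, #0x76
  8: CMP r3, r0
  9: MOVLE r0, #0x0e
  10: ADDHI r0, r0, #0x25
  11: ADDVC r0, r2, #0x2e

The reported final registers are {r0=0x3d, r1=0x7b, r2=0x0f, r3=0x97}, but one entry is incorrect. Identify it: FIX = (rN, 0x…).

[0] flags=0010 → (cmp)
[1] flags=0010 GE?T → r2=0x0f
[2] flags=0010 VC?T → r0=0x80
[3] flags=0010 CS?T → r1=0xc5
[4] flags=1000 → (cmp)
[5] flags=1000 LE?T → r1=0x7b
[6] flags=1000 LS?T → r3=0xbb
[7] flags=1000 VS?F → skip
[8] flags=0010 → (cmp)
[9] flags=0010 LE?F → skip
[10] flags=0010 HI?T → r0=0xa5
[11] flags=0010 VC?T → r0=0x3d

FIX = (r3, 0xbb)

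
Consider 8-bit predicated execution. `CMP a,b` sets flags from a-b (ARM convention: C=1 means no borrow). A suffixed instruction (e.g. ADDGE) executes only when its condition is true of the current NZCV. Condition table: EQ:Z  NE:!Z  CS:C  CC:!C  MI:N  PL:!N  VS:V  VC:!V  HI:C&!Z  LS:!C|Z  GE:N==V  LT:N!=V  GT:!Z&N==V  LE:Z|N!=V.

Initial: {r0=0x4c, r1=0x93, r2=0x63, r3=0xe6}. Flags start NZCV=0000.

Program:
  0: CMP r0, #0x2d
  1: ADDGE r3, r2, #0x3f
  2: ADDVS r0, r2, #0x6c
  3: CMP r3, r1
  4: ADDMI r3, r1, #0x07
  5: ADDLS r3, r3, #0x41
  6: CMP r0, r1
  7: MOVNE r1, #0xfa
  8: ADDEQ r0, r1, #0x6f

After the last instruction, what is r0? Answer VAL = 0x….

[0] flags=0010 → (cmp)
[1] flags=0010 GE?T → r3=0xa2
[2] flags=0010 VS?F → skip
[3] flags=0010 → (cmp)
[4] flags=0010 MI?F → skip
[5] flags=0010 LS?F → skip
[6] flags=1001 → (cmp)
[7] flags=1001 NE?T → r1=0xfa
[8] flags=1001 EQ?F → skip

VAL = 0x4c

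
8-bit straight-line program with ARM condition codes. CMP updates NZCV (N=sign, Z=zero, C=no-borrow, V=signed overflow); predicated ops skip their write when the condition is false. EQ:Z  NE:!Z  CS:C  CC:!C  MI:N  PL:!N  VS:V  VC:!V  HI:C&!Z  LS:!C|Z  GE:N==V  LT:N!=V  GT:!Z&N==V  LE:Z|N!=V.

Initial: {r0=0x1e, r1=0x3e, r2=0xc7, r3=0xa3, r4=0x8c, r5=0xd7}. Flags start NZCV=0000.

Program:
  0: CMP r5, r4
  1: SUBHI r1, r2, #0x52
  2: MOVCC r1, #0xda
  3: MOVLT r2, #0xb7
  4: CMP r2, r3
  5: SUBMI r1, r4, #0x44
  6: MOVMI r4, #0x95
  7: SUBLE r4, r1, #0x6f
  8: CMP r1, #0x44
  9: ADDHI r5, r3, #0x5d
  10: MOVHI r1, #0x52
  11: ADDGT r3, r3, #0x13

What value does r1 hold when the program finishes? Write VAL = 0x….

0: ✓ CMP  NZCV=0010
1: ✓ SUBHI  r1←0x75
2: · MOVCC
3: · MOVLT
4: ✓ CMP  NZCV=0010
5: · SUBMI
6: · MOVMI
7: · SUBLE
8: ✓ CMP  NZCV=0010
9: ✓ ADDHI  r5←0x00
10: ✓ MOVHI  r1←0x52
11: ✓ ADDGT  r3←0xb6

VAL = 0x52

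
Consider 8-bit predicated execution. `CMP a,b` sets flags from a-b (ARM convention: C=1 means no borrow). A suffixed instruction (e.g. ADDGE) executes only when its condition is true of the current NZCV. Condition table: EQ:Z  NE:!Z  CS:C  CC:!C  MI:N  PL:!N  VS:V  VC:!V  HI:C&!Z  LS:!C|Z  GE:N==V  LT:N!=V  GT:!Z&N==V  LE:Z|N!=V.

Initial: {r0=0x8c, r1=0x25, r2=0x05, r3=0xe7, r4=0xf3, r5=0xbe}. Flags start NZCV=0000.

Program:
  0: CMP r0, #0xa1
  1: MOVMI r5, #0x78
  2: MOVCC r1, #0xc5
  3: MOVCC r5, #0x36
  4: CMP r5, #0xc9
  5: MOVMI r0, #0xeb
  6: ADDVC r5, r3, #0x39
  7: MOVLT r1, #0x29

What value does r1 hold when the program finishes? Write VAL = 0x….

VAL = 0xc5

0: ✓ CMP  NZCV=1000
1: ✓ MOVMI  r5←0x78
2: ✓ MOVCC  r1←0xc5
3: ✓ MOVCC  r5←0x36
4: ✓ CMP  NZCV=0000
5: · MOVMI
6: ✓ ADDVC  r5←0x20
7: · MOVLT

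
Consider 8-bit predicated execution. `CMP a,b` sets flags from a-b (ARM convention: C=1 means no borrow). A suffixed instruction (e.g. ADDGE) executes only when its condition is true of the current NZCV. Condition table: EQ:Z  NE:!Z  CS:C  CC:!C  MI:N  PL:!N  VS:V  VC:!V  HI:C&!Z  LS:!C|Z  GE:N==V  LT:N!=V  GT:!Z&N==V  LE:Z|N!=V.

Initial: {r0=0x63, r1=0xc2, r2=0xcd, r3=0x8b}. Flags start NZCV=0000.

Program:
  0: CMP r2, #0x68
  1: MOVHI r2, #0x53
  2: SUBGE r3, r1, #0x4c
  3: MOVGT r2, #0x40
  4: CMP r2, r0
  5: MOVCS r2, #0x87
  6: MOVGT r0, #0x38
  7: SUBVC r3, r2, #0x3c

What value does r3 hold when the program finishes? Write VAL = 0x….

0: ✓ CMP  NZCV=0011
1: ✓ MOVHI  r2←0x53
2: · SUBGE
3: · MOVGT
4: ✓ CMP  NZCV=1000
5: · MOVCS
6: · MOVGT
7: ✓ SUBVC  r3←0x17

VAL = 0x17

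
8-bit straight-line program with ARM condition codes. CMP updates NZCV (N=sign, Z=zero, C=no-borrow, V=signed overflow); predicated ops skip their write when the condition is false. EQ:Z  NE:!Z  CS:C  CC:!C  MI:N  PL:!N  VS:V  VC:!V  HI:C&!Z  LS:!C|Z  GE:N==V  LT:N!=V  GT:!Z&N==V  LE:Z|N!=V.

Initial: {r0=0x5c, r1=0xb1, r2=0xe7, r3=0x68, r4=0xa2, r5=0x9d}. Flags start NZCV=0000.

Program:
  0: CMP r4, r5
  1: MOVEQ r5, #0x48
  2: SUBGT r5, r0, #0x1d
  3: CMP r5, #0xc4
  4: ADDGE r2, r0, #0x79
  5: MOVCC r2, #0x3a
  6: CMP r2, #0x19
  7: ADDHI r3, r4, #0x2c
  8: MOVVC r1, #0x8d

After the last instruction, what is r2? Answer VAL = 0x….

0: ✓ CMP  NZCV=0010
1: · MOVEQ
2: ✓ SUBGT  r5←0x3f
3: ✓ CMP  NZCV=0000
4: ✓ ADDGE  r2←0xd5
5: ✓ MOVCC  r2←0x3a
6: ✓ CMP  NZCV=0010
7: ✓ ADDHI  r3←0xce
8: ✓ MOVVC  r1←0x8d

VAL = 0x3a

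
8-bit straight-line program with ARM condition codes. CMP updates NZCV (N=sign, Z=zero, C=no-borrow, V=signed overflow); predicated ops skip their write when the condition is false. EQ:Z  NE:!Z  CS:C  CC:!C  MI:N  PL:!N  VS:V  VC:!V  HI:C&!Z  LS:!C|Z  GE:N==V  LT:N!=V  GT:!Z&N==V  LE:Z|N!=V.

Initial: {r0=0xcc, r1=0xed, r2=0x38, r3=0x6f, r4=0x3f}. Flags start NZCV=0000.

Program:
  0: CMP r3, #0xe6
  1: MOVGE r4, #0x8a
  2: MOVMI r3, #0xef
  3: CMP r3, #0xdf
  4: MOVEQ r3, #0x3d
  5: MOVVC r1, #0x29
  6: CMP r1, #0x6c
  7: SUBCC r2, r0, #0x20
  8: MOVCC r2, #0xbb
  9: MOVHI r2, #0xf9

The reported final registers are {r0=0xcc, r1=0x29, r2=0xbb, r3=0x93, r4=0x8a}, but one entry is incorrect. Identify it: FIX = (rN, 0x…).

FIX = (r3, 0xef)

0: ✓ CMP  NZCV=1001
1: ✓ MOVGE  r4←0x8a
2: ✓ MOVMI  r3←0xef
3: ✓ CMP  NZCV=0010
4: · MOVEQ
5: ✓ MOVVC  r1←0x29
6: ✓ CMP  NZCV=1000
7: ✓ SUBCC  r2←0xac
8: ✓ MOVCC  r2←0xbb
9: · MOVHI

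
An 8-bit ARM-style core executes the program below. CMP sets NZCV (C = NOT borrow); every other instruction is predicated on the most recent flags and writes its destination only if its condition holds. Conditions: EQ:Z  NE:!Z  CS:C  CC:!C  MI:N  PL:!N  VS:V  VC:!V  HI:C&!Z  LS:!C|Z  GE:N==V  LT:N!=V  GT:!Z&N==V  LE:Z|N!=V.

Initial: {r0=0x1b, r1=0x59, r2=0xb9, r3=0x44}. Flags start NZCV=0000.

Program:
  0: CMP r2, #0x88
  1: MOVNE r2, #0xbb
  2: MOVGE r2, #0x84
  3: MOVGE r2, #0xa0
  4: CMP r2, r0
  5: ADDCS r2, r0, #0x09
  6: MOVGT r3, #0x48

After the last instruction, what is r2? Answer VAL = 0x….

0: ✓ CMP  NZCV=0010
1: ✓ MOVNE  r2←0xbb
2: ✓ MOVGE  r2←0x84
3: ✓ MOVGE  r2←0xa0
4: ✓ CMP  NZCV=1010
5: ✓ ADDCS  r2←0x24
6: · MOVGT

VAL = 0x24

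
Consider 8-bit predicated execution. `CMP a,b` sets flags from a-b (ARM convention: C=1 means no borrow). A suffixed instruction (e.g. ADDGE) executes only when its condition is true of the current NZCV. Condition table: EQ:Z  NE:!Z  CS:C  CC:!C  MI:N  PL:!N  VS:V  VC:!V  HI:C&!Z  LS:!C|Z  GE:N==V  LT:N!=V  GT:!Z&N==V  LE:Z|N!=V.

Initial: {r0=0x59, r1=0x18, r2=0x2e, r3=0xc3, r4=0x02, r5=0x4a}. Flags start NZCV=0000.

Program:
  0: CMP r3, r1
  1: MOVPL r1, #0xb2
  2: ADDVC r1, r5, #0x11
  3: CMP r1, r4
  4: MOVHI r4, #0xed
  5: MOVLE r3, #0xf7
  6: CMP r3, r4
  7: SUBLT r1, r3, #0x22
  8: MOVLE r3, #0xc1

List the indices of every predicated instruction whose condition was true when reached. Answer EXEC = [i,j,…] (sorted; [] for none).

EXEC = [2,4,7,8]

0: ✓ CMP  NZCV=1010
1: · MOVPL
2: ✓ ADDVC  r1←0x5b
3: ✓ CMP  NZCV=0010
4: ✓ MOVHI  r4←0xed
5: · MOVLE
6: ✓ CMP  NZCV=1000
7: ✓ SUBLT  r1←0xa1
8: ✓ MOVLE  r3←0xc1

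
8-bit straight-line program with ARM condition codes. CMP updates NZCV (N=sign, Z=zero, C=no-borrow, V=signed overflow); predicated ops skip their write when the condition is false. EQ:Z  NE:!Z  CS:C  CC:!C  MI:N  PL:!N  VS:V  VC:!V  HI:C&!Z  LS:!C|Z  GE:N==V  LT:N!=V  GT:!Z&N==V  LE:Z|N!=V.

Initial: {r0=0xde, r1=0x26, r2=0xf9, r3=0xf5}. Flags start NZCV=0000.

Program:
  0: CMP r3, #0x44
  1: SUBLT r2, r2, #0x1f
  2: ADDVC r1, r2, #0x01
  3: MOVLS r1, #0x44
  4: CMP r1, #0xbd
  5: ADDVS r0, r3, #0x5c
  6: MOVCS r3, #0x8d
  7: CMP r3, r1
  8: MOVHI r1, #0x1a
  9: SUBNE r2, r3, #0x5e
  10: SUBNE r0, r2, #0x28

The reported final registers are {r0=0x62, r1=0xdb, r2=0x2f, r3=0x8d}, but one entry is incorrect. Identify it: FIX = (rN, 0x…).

FIX = (r0, 0x07)

[0] flags=1010 → (cmp)
[1] flags=1010 LT?T → r2=0xda
[2] flags=1010 VC?T → r1=0xdb
[3] flags=1010 LS?F → skip
[4] flags=0010 → (cmp)
[5] flags=0010 VS?F → skip
[6] flags=0010 CS?T → r3=0x8d
[7] flags=1000 → (cmp)
[8] flags=1000 HI?F → skip
[9] flags=1000 NE?T → r2=0x2f
[10] flags=1000 NE?T → r0=0x07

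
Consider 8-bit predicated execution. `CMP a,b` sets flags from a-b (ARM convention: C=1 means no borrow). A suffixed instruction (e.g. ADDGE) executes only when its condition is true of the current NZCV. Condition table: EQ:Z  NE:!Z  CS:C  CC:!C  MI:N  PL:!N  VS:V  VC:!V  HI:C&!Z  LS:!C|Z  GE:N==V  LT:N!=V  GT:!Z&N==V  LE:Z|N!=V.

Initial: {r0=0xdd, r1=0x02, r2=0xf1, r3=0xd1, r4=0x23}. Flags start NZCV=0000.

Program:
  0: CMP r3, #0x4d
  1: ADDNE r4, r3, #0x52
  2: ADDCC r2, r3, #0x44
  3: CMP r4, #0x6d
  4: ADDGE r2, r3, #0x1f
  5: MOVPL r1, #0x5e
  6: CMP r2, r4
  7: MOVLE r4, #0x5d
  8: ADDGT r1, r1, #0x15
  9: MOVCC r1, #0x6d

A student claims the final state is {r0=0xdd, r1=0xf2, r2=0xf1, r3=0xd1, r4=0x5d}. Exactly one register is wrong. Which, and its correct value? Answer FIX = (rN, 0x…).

FIX = (r1, 0x02)

0: ✓ CMP  NZCV=1010
1: ✓ ADDNE  r4←0x23
2: · ADDCC
3: ✓ CMP  NZCV=1000
4: · ADDGE
5: · MOVPL
6: ✓ CMP  NZCV=1010
7: ✓ MOVLE  r4←0x5d
8: · ADDGT
9: · MOVCC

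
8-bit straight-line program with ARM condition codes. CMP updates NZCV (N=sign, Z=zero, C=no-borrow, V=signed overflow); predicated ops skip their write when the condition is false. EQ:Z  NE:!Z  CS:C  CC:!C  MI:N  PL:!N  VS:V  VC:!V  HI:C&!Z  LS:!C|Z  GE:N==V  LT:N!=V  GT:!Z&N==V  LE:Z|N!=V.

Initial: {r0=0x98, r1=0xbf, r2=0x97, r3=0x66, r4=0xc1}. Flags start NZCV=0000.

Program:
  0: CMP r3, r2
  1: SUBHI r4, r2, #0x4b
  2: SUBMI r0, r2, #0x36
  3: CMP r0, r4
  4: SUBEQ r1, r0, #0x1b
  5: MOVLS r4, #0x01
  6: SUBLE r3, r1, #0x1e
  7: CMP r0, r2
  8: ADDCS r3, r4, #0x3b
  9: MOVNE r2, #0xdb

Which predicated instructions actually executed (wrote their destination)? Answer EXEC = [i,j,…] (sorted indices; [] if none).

0: ✓ CMP  NZCV=1001
1: · SUBHI
2: ✓ SUBMI  r0←0x61
3: ✓ CMP  NZCV=1001
4: · SUBEQ
5: ✓ MOVLS  r4←0x01
6: · SUBLE
7: ✓ CMP  NZCV=1001
8: · ADDCS
9: ✓ MOVNE  r2←0xdb

EXEC = [2,5,9]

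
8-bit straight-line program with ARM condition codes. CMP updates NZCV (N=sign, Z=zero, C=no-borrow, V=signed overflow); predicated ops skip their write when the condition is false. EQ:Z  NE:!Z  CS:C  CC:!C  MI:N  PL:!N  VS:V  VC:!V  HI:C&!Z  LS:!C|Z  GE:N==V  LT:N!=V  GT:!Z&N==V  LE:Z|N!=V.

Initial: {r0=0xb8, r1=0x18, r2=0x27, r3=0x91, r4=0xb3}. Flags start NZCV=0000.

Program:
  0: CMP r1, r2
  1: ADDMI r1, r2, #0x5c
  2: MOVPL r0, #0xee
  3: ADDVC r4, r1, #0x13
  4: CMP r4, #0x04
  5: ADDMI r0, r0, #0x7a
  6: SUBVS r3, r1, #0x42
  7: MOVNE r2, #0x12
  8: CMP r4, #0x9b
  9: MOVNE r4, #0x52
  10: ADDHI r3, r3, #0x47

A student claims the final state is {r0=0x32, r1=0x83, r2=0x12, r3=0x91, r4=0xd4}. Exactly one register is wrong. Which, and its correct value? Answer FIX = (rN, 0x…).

0: ✓ CMP  NZCV=1000
1: ✓ ADDMI  r1←0x83
2: · MOVPL
3: ✓ ADDVC  r4←0x96
4: ✓ CMP  NZCV=1010
5: ✓ ADDMI  r0←0x32
6: · SUBVS
7: ✓ MOVNE  r2←0x12
8: ✓ CMP  NZCV=1000
9: ✓ MOVNE  r4←0x52
10: · ADDHI

FIX = (r4, 0x52)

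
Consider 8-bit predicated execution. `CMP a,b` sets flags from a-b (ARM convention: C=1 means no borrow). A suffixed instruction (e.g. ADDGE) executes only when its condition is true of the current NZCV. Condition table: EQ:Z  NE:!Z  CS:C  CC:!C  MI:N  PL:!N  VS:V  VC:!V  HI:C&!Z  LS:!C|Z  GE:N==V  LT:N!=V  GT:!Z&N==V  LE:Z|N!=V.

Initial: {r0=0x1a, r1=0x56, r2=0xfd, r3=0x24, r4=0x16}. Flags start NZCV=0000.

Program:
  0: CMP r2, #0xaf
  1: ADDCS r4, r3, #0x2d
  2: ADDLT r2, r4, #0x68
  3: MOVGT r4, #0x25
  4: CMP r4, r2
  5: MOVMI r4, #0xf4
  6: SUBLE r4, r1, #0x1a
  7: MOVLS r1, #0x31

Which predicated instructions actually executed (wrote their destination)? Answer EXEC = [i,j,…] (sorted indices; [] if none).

EXEC = [1,3,7]

0: ✓ CMP  NZCV=0010
1: ✓ ADDCS  r4←0x51
2: · ADDLT
3: ✓ MOVGT  r4←0x25
4: ✓ CMP  NZCV=0000
5: · MOVMI
6: · SUBLE
7: ✓ MOVLS  r1←0x31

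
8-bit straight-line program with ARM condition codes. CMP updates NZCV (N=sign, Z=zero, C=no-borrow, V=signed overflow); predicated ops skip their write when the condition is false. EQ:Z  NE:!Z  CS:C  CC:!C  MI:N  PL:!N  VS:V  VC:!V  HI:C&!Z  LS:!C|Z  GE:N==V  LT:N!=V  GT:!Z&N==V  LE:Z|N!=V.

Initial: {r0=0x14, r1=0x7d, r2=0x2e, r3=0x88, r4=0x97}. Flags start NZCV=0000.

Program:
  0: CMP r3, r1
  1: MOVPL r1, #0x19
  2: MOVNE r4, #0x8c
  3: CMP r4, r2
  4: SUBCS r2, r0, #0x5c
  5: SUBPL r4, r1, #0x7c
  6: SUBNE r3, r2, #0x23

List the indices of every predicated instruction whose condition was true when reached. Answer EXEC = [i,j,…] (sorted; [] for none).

0: ✓ CMP  NZCV=0011
1: ✓ MOVPL  r1←0x19
2: ✓ MOVNE  r4←0x8c
3: ✓ CMP  NZCV=0011
4: ✓ SUBCS  r2←0xb8
5: ✓ SUBPL  r4←0x9d
6: ✓ SUBNE  r3←0x95

EXEC = [1,2,4,5,6]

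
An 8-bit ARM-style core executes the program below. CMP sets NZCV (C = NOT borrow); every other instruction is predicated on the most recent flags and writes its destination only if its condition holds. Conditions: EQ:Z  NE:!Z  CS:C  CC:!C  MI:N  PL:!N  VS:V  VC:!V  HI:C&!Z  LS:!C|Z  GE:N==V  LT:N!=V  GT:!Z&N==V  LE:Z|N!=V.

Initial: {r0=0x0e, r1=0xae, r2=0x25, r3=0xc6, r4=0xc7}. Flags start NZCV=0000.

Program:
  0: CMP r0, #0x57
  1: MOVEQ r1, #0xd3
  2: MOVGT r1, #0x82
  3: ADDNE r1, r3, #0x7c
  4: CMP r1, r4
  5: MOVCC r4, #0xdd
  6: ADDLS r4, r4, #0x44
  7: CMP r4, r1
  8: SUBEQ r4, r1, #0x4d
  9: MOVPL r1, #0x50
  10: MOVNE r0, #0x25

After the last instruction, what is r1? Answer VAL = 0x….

0: ✓ CMP  NZCV=1000
1: · MOVEQ
2: · MOVGT
3: ✓ ADDNE  r1←0x42
4: ✓ CMP  NZCV=0000
5: ✓ MOVCC  r4←0xdd
6: ✓ ADDLS  r4←0x21
7: ✓ CMP  NZCV=1000
8: · SUBEQ
9: · MOVPL
10: ✓ MOVNE  r0←0x25

VAL = 0x42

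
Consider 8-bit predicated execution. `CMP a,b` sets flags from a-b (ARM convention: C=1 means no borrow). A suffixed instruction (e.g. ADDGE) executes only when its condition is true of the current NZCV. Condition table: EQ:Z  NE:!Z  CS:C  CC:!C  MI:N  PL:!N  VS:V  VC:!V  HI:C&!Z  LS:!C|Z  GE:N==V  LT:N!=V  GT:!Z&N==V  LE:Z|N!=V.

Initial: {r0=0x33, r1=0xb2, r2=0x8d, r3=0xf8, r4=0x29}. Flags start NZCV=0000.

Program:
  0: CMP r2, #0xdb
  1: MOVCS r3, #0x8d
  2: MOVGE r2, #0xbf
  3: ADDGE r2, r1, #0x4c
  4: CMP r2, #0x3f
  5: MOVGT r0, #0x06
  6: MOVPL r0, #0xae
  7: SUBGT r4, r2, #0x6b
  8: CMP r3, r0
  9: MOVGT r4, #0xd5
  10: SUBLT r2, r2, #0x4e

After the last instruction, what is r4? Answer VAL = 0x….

[0] flags=1000 → (cmp)
[1] flags=1000 CS?F → skip
[2] flags=1000 GE?F → skip
[3] flags=1000 GE?F → skip
[4] flags=0011 → (cmp)
[5] flags=0011 GT?F → skip
[6] flags=0011 PL?T → r0=0xae
[7] flags=0011 GT?F → skip
[8] flags=0010 → (cmp)
[9] flags=0010 GT?T → r4=0xd5
[10] flags=0010 LT?F → skip

VAL = 0xd5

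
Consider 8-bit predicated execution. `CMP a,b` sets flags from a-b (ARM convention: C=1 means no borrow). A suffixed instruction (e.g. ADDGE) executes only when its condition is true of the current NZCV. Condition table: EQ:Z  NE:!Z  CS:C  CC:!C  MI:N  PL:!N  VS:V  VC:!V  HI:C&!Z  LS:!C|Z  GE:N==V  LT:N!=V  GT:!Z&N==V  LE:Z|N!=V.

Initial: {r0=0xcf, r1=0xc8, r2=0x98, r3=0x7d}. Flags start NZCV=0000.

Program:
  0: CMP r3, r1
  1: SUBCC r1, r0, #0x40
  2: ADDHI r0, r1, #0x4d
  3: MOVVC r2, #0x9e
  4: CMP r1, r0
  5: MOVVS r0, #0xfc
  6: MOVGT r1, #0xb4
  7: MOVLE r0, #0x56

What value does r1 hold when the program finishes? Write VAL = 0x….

[0] flags=1001 → (cmp)
[1] flags=1001 CC?T → r1=0x8f
[2] flags=1001 HI?F → skip
[3] flags=1001 VC?F → skip
[4] flags=1000 → (cmp)
[5] flags=1000 VS?F → skip
[6] flags=1000 GT?F → skip
[7] flags=1000 LE?T → r0=0x56

VAL = 0x8f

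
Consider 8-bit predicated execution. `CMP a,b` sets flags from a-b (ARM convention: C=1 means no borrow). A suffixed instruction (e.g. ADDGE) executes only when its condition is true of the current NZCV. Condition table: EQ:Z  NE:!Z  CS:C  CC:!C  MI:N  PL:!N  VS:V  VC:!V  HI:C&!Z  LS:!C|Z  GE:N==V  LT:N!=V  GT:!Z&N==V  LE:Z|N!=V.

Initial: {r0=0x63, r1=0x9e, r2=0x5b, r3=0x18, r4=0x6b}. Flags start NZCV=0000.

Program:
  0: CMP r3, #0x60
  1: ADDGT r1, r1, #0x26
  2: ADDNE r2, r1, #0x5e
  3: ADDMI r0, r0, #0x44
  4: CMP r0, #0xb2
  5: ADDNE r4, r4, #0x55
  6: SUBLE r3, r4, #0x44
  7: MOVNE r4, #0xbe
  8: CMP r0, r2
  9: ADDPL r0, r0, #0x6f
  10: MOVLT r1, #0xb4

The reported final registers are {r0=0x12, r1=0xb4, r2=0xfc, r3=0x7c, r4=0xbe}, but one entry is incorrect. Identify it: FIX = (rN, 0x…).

FIX = (r0, 0xa7)

[0] flags=1000 → (cmp)
[1] flags=1000 GT?F → skip
[2] flags=1000 NE?T → r2=0xfc
[3] flags=1000 MI?T → r0=0xa7
[4] flags=1000 → (cmp)
[5] flags=1000 NE?T → r4=0xc0
[6] flags=1000 LE?T → r3=0x7c
[7] flags=1000 NE?T → r4=0xbe
[8] flags=1000 → (cmp)
[9] flags=1000 PL?F → skip
[10] flags=1000 LT?T → r1=0xb4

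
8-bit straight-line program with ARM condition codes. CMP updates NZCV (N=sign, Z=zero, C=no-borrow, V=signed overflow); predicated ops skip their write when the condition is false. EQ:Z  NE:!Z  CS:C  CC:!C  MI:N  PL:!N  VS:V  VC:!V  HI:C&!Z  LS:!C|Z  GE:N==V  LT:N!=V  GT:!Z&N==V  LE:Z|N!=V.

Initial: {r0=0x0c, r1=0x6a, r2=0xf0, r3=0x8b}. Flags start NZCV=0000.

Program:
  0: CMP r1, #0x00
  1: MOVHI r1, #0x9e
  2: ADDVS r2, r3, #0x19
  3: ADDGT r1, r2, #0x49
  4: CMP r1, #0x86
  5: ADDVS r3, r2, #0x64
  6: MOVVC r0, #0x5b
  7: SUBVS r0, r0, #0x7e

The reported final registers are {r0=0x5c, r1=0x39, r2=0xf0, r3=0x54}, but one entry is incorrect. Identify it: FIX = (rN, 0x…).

FIX = (r0, 0x8e)

0: ✓ CMP  NZCV=0010
1: ✓ MOVHI  r1←0x9e
2: · ADDVS
3: ✓ ADDGT  r1←0x39
4: ✓ CMP  NZCV=1001
5: ✓ ADDVS  r3←0x54
6: · MOVVC
7: ✓ SUBVS  r0←0x8e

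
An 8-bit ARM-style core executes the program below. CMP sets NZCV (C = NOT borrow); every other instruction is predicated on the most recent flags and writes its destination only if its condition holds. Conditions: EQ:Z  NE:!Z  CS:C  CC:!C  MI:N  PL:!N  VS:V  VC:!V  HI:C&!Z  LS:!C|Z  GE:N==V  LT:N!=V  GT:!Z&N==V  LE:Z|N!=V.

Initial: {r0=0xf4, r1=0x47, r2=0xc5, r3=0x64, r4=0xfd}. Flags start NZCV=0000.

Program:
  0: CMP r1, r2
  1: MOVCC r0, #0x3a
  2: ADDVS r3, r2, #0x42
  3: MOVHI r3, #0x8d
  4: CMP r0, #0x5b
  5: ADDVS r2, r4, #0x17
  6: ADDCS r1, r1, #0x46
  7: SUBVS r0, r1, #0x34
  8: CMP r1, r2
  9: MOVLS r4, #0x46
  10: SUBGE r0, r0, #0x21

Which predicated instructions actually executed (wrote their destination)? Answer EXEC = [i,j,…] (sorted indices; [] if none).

0: ✓ CMP  NZCV=1001
1: ✓ MOVCC  r0←0x3a
2: ✓ ADDVS  r3←0x07
3: · MOVHI
4: ✓ CMP  NZCV=1000
5: · ADDVS
6: · ADDCS
7: · SUBVS
8: ✓ CMP  NZCV=1001
9: ✓ MOVLS  r4←0x46
10: ✓ SUBGE  r0←0x19

EXEC = [1,2,9,10]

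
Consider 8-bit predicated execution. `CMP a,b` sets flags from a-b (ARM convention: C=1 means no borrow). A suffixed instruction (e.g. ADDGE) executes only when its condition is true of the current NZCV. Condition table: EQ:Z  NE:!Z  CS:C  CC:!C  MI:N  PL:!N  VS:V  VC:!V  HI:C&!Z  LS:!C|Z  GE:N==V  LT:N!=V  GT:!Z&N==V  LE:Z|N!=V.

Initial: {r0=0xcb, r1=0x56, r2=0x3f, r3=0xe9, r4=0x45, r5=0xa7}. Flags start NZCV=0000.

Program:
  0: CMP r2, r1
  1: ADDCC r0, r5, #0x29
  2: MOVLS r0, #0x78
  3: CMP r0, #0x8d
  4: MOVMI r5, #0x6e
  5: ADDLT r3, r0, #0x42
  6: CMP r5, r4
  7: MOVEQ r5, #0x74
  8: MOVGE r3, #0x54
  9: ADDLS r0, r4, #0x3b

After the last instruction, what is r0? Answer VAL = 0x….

VAL = 0x78

[0] flags=1000 → (cmp)
[1] flags=1000 CC?T → r0=0xd0
[2] flags=1000 LS?T → r0=0x78
[3] flags=1001 → (cmp)
[4] flags=1001 MI?T → r5=0x6e
[5] flags=1001 LT?F → skip
[6] flags=0010 → (cmp)
[7] flags=0010 EQ?F → skip
[8] flags=0010 GE?T → r3=0x54
[9] flags=0010 LS?F → skip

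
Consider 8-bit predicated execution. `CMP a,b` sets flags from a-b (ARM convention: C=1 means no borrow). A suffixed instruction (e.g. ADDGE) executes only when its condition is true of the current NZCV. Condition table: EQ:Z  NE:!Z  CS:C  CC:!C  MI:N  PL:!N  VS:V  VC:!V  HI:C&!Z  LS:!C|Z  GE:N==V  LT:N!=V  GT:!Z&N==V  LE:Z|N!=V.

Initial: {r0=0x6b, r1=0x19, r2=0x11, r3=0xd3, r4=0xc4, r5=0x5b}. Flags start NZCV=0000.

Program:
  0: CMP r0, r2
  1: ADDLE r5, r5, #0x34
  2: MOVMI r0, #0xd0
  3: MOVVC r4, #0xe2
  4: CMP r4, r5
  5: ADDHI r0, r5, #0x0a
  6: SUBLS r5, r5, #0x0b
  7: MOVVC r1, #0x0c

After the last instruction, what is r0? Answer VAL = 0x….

[0] flags=0010 → (cmp)
[1] flags=0010 LE?F → skip
[2] flags=0010 MI?F → skip
[3] flags=0010 VC?T → r4=0xe2
[4] flags=1010 → (cmp)
[5] flags=1010 HI?T → r0=0x65
[6] flags=1010 LS?F → skip
[7] flags=1010 VC?T → r1=0x0c

VAL = 0x65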